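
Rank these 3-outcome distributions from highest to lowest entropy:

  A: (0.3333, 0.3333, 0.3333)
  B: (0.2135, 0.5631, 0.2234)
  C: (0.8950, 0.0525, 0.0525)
A > B > C

Key insight: Entropy is maximized by uniform distributions and minimized by concentrated distributions.

- Uniform distributions have maximum entropy log₂(3) = 1.5850 bits
- The more "peaked" or concentrated a distribution, the lower its entropy

Entropies:
  H(A) = 1.5850 bits
  H(B) = 1.4252 bits
  H(C) = 0.5896 bits

Ranking: A > B > C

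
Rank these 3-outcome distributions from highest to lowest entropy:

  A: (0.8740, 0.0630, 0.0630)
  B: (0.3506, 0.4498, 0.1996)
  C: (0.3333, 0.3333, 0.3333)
C > B > A

Key insight: Entropy is maximized by uniform distributions and minimized by concentrated distributions.

- Uniform distributions have maximum entropy log₂(3) = 1.5850 bits
- The more "peaked" or concentrated a distribution, the lower its entropy

Entropies:
  H(A) = 0.6724 bits
  H(B) = 1.5127 bits
  H(C) = 1.5850 bits

Ranking: C > B > A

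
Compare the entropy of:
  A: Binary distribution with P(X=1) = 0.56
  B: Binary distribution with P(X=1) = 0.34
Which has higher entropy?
A

For binary distributions, entropy is maximized at p=0.5 and decreases as p moves toward 0 or 1.

H(A) = H(0.56) = 0.9896 bits
H(B) = H(0.34) = 0.9248 bits

Distribution A (p=0.56) is closer to uniform (p=0.5), so it has higher entropy.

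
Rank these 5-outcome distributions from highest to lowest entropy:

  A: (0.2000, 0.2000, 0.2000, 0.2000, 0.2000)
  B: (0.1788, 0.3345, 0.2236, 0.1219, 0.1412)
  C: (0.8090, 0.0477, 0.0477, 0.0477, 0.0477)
A > B > C

Key insight: Entropy is maximized by uniform distributions and minimized by concentrated distributions.

- Uniform distributions have maximum entropy log₂(5) = 2.3219 bits
- The more "peaked" or concentrated a distribution, the lower its entropy

Entropies:
  H(A) = 2.3219 bits
  H(B) = 2.2247 bits
  H(C) = 1.0856 bits

Ranking: A > B > C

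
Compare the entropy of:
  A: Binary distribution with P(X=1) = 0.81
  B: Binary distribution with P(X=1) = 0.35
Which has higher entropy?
B

For binary distributions, entropy is maximized at p=0.5 and decreases as p moves toward 0 or 1.

H(A) = H(0.81) = 0.7015 bits
H(B) = H(0.35) = 0.9341 bits

Distribution B (p=0.35) is closer to uniform (p=0.5), so it has higher entropy.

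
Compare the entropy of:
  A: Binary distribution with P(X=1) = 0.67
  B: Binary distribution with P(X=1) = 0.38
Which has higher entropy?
B

For binary distributions, entropy is maximized at p=0.5 and decreases as p moves toward 0 or 1.

H(A) = H(0.67) = 0.9149 bits
H(B) = H(0.38) = 0.9580 bits

Distribution B (p=0.38) is closer to uniform (p=0.5), so it has higher entropy.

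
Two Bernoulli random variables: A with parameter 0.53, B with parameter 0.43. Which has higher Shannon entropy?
A

For binary distributions, entropy is maximized at p=0.5 and decreases as p moves toward 0 or 1.

H(A) = H(0.53) = 0.9974 bits
H(B) = H(0.43) = 0.9858 bits

Distribution A (p=0.53) is closer to uniform (p=0.5), so it has higher entropy.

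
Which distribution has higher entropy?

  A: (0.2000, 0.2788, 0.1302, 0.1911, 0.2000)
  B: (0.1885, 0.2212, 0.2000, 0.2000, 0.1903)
B

Both distributions are close to uniform, making this a harder comparison.

H(A) = 2.2816 bits
H(B) = 2.3195 bits

The distribution closer to uniform has higher entropy.
Answer: B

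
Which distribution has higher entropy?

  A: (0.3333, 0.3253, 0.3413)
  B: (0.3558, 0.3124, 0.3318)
A

Both distributions are close to uniform, making this a harder comparison.

H(A) = 1.5847 bits
H(B) = 1.5829 bits

The distribution closer to uniform has higher entropy.
Answer: A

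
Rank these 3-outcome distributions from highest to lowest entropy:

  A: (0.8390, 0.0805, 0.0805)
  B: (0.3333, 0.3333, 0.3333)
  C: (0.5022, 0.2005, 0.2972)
B > C > A

Key insight: Entropy is maximized by uniform distributions and minimized by concentrated distributions.

- Uniform distributions have maximum entropy log₂(3) = 1.5850 bits
- The more "peaked" or concentrated a distribution, the lower its entropy

Entropies:
  H(A) = 0.7977 bits
  H(B) = 1.5850 bits
  H(C) = 1.4841 bits

Ranking: B > C > A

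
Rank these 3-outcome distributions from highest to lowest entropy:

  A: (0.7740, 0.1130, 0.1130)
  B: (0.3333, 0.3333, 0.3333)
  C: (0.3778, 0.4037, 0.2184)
B > C > A

Key insight: Entropy is maximized by uniform distributions and minimized by concentrated distributions.

- Uniform distributions have maximum entropy log₂(3) = 1.5850 bits
- The more "peaked" or concentrated a distribution, the lower its entropy

Entropies:
  H(A) = 0.9970 bits
  H(B) = 1.5850 bits
  H(C) = 1.5382 bits

Ranking: B > C > A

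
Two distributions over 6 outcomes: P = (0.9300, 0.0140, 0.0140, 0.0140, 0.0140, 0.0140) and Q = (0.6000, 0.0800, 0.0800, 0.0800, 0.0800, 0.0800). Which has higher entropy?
Q

P is highly concentrated on one outcome (93%), making it nearly deterministic. Q spreads its mass more evenly (max 60%). The more spread-out distribution has higher entropy: H(P) ≈ 0.528 bits, H(Q) ≈ 1.900 bits.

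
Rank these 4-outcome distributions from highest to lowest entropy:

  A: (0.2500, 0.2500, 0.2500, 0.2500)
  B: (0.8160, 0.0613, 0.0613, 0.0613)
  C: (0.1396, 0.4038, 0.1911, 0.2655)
A > C > B

Key insight: Entropy is maximized by uniform distributions and minimized by concentrated distributions.

- Uniform distributions have maximum entropy log₂(4) = 2.0000 bits
- The more "peaked" or concentrated a distribution, the lower its entropy

Entropies:
  H(A) = 2.0000 bits
  H(B) = 0.9804 bits
  H(C) = 1.8890 bits

Ranking: A > C > B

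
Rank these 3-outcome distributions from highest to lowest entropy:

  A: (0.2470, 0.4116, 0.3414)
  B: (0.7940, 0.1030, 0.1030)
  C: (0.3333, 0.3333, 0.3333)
C > A > B

Key insight: Entropy is maximized by uniform distributions and minimized by concentrated distributions.

- Uniform distributions have maximum entropy log₂(3) = 1.5850 bits
- The more "peaked" or concentrated a distribution, the lower its entropy

Entropies:
  H(A) = 1.5548 bits
  H(B) = 0.9398 bits
  H(C) = 1.5850 bits

Ranking: C > A > B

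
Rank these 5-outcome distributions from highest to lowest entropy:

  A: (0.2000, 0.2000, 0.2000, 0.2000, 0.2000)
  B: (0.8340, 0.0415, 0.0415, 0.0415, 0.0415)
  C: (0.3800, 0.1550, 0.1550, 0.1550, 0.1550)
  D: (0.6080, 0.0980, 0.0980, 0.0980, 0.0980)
A > C > D > B

Key insight: Entropy is maximized by uniform distributions and minimized by concentrated distributions.

Entropies:
  H(A) = 2.3219 bits
  H(B) = 0.9805 bits
  H(C) = 2.1980 bits
  H(D) = 1.7501 bits

Ranking: A > C > D > B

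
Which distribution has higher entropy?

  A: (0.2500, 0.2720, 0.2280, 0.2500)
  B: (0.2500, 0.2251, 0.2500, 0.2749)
A

Both distributions are close to uniform, making this a harder comparison.

H(A) = 1.9972 bits
H(B) = 1.9964 bits

The distribution closer to uniform has higher entropy.
Answer: A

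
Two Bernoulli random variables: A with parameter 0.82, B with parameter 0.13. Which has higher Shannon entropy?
A

For binary distributions, entropy is maximized at p=0.5 and decreases as p moves toward 0 or 1.

H(A) = H(0.82) = 0.6801 bits
H(B) = H(0.13) = 0.5574 bits

Distribution A (p=0.82) is closer to uniform (p=0.5), so it has higher entropy.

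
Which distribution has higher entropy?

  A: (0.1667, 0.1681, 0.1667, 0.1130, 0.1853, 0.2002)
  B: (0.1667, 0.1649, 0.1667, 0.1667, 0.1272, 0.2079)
B

Both distributions are close to uniform, making this a harder comparison.

H(A) = 2.5649 bits
H(B) = 2.5708 bits

The distribution closer to uniform has higher entropy.
Answer: B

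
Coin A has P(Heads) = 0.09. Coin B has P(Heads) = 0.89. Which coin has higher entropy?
B

For binary distributions, entropy is maximized at p=0.5 and decreases as p moves toward 0 or 1.

H(A) = H(0.09) = 0.4365 bits
H(B) = H(0.89) = 0.4999 bits

Distribution B (p=0.89) is closer to uniform (p=0.5), so it has higher entropy.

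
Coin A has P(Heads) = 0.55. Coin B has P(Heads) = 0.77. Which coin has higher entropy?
A

For binary distributions, entropy is maximized at p=0.5 and decreases as p moves toward 0 or 1.

H(A) = H(0.55) = 0.9928 bits
H(B) = H(0.77) = 0.7780 bits

Distribution A (p=0.55) is closer to uniform (p=0.5), so it has higher entropy.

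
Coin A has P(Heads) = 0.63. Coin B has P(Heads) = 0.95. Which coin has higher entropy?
A

For binary distributions, entropy is maximized at p=0.5 and decreases as p moves toward 0 or 1.

H(A) = H(0.63) = 0.9507 bits
H(B) = H(0.95) = 0.2864 bits

Distribution A (p=0.63) is closer to uniform (p=0.5), so it has higher entropy.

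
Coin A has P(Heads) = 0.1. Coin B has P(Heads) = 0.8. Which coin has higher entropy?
B

For binary distributions, entropy is maximized at p=0.5 and decreases as p moves toward 0 or 1.

H(A) = H(0.1) = 0.4690 bits
H(B) = H(0.8) = 0.7219 bits

Distribution B (p=0.8) is closer to uniform (p=0.5), so it has higher entropy.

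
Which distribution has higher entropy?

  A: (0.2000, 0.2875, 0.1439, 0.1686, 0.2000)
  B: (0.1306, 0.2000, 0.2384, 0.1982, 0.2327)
B

Both distributions are close to uniform, making this a harder comparison.

H(A) = 2.2813 bits
H(B) = 2.2934 bits

The distribution closer to uniform has higher entropy.
Answer: B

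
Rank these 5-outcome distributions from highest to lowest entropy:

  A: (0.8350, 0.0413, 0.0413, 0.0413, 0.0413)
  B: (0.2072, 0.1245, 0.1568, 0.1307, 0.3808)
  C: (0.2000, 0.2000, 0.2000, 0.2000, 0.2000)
C > B > A

Key insight: Entropy is maximized by uniform distributions and minimized by concentrated distributions.

- Uniform distributions have maximum entropy log₂(5) = 2.3219 bits
- The more "peaked" or concentrated a distribution, the lower its entropy

Entropies:
  H(A) = 0.9761 bits
  H(B) = 2.1779 bits
  H(C) = 2.3219 bits

Ranking: C > B > A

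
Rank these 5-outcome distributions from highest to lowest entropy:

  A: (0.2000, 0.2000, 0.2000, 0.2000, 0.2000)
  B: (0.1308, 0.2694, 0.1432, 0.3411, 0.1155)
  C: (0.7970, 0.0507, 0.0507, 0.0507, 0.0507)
A > B > C

Key insight: Entropy is maximized by uniform distributions and minimized by concentrated distributions.

- Uniform distributions have maximum entropy log₂(5) = 2.3219 bits
- The more "peaked" or concentrated a distribution, the lower its entropy

Entropies:
  H(A) = 2.3219 bits
  H(B) = 2.1840 bits
  H(C) = 1.1339 bits

Ranking: A > B > C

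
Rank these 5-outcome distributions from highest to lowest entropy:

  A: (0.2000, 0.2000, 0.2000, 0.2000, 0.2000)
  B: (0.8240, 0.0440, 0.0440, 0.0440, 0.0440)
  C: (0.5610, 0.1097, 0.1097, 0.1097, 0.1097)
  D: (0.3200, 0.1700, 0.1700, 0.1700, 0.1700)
A > D > C > B

Key insight: Entropy is maximized by uniform distributions and minimized by concentrated distributions.

Entropies:
  H(A) = 2.3219 bits
  H(B) = 1.0232 bits
  H(C) = 1.8672 bits
  H(D) = 2.2644 bits

Ranking: A > D > C > B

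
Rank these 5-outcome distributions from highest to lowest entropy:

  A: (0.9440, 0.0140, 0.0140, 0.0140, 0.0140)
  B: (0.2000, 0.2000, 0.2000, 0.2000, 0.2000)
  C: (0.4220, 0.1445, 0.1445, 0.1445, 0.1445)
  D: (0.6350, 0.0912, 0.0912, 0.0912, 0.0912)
B > C > D > A

Key insight: Entropy is maximized by uniform distributions and minimized by concentrated distributions.

Entropies:
  H(A) = 0.4234 bits
  H(B) = 2.3219 bits
  H(C) = 2.1384 bits
  H(D) = 1.6768 bits

Ranking: B > C > D > A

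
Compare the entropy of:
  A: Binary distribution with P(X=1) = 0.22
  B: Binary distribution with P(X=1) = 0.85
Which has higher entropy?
A

For binary distributions, entropy is maximized at p=0.5 and decreases as p moves toward 0 or 1.

H(A) = H(0.22) = 0.7602 bits
H(B) = H(0.85) = 0.6098 bits

Distribution A (p=0.22) is closer to uniform (p=0.5), so it has higher entropy.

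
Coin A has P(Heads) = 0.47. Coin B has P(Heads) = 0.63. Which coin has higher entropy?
A

For binary distributions, entropy is maximized at p=0.5 and decreases as p moves toward 0 or 1.

H(A) = H(0.47) = 0.9974 bits
H(B) = H(0.63) = 0.9507 bits

Distribution A (p=0.47) is closer to uniform (p=0.5), so it has higher entropy.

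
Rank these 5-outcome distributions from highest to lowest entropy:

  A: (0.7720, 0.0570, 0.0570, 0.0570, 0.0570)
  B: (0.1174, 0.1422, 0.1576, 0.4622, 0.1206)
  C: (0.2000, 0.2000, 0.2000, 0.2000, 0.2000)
C > B > A

Key insight: Entropy is maximized by uniform distributions and minimized by concentrated distributions.

- Uniform distributions have maximum entropy log₂(5) = 2.3219 bits
- The more "peaked" or concentrated a distribution, the lower its entropy

Entropies:
  H(A) = 1.2305 bits
  H(B) = 2.0658 bits
  H(C) = 2.3219 bits

Ranking: C > B > A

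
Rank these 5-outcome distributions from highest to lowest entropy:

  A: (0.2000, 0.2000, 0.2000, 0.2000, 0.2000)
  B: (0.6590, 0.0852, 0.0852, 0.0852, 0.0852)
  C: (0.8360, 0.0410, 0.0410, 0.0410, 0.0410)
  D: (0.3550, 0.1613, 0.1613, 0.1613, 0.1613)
A > D > B > C

Key insight: Entropy is maximized by uniform distributions and minimized by concentrated distributions.

Entropies:
  H(A) = 2.3219 bits
  H(B) = 1.6078 bits
  H(C) = 0.9718 bits
  H(D) = 2.2285 bits

Ranking: A > D > B > C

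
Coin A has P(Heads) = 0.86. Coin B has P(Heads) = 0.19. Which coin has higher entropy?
B

For binary distributions, entropy is maximized at p=0.5 and decreases as p moves toward 0 or 1.

H(A) = H(0.86) = 0.5842 bits
H(B) = H(0.19) = 0.7015 bits

Distribution B (p=0.19) is closer to uniform (p=0.5), so it has higher entropy.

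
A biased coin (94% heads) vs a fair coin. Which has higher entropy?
Fair coin

The fair coin is uniform (p=0.5), maximizing binary entropy at 1 bit. The biased coin has H(0.94) ≈ 0.327 bits — its outcome is more predictable, so its entropy is lower.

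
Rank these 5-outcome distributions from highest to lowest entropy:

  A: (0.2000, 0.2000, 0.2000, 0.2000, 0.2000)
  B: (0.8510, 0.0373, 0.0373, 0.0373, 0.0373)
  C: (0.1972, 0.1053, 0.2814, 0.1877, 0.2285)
A > C > B

Key insight: Entropy is maximized by uniform distributions and minimized by concentrated distributions.

- Uniform distributions have maximum entropy log₂(5) = 2.3219 bits
- The more "peaked" or concentrated a distribution, the lower its entropy

Entropies:
  H(A) = 2.3219 bits
  H(B) = 0.9053 bits
  H(C) = 2.2582 bits

Ranking: A > C > B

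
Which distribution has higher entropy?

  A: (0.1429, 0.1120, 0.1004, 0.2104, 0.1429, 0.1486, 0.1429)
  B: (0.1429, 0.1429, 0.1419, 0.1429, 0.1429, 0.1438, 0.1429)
B

Both distributions are close to uniform, making this a harder comparison.

H(A) = 2.7717 bits
H(B) = 2.8073 bits

The distribution closer to uniform has higher entropy.
Answer: B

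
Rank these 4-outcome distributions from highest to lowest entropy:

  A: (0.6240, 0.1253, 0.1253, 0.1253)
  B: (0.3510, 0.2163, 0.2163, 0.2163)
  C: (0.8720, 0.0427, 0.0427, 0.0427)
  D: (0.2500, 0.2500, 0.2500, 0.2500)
D > B > A > C

Key insight: Entropy is maximized by uniform distributions and minimized by concentrated distributions.

Entropies:
  H(A) = 1.5511 bits
  H(B) = 1.9636 bits
  H(C) = 0.7548 bits
  H(D) = 2.0000 bits

Ranking: D > B > A > C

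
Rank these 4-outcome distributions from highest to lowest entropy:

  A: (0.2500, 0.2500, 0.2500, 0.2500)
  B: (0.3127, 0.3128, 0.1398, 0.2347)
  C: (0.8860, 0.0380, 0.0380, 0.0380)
A > B > C

Key insight: Entropy is maximized by uniform distributions and minimized by concentrated distributions.

- Uniform distributions have maximum entropy log₂(4) = 2.0000 bits
- The more "peaked" or concentrated a distribution, the lower its entropy

Entropies:
  H(A) = 2.0000 bits
  H(B) = 1.9366 bits
  H(C) = 0.6926 bits

Ranking: A > B > C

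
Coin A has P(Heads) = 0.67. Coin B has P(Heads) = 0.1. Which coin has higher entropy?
A

For binary distributions, entropy is maximized at p=0.5 and decreases as p moves toward 0 or 1.

H(A) = H(0.67) = 0.9149 bits
H(B) = H(0.1) = 0.4690 bits

Distribution A (p=0.67) is closer to uniform (p=0.5), so it has higher entropy.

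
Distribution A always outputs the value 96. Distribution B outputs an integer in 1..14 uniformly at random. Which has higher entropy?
B

A is deterministic, so H(A) = 0. B is uniform over 14 outcomes, so H(B) = log₂(14) = 3.807 bits. Any distribution with genuine randomness has higher entropy than a deterministic one.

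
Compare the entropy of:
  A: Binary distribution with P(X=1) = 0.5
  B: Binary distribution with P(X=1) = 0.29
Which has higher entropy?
A

For binary distributions, entropy is maximized at p=0.5 and decreases as p moves toward 0 or 1.

H(A) = H(0.5) = 1.0000 bits
H(B) = H(0.29) = 0.8687 bits

Distribution A (p=0.5) is closer to uniform (p=0.5), so it has higher entropy.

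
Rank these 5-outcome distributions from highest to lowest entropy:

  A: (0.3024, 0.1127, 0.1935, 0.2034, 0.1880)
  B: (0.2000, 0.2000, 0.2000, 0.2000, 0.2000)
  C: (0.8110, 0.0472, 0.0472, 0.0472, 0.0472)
B > A > C

Key insight: Entropy is maximized by uniform distributions and minimized by concentrated distributions.

- Uniform distributions have maximum entropy log₂(5) = 2.3219 bits
- The more "peaked" or concentrated a distribution, the lower its entropy

Entropies:
  H(A) = 2.2558 bits
  H(B) = 2.3219 bits
  H(C) = 1.0774 bits

Ranking: B > A > C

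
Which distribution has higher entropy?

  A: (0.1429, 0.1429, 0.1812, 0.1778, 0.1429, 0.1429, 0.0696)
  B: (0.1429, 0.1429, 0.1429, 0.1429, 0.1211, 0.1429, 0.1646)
B

Both distributions are close to uniform, making this a harder comparison.

H(A) = 2.7613 bits
H(B) = 2.8026 bits

The distribution closer to uniform has higher entropy.
Answer: B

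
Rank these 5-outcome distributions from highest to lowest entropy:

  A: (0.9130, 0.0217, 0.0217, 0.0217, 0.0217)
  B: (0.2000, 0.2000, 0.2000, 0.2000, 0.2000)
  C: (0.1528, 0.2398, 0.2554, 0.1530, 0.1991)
B > C > A

Key insight: Entropy is maximized by uniform distributions and minimized by concentrated distributions.

- Uniform distributions have maximum entropy log₂(5) = 2.3219 bits
- The more "peaked" or concentrated a distribution, the lower its entropy

Entropies:
  H(A) = 0.6004 bits
  H(B) = 2.3219 bits
  H(C) = 2.2889 bits

Ranking: B > C > A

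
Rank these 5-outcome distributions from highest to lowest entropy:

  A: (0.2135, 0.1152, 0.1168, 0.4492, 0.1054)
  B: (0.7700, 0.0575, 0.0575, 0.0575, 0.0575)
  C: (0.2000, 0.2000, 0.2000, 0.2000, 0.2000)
C > A > B

Key insight: Entropy is maximized by uniform distributions and minimized by concentrated distributions.

- Uniform distributions have maximum entropy log₂(5) = 2.3219 bits
- The more "peaked" or concentrated a distribution, the lower its entropy

Entropies:
  H(A) = 2.0573 bits
  H(B) = 1.2380 bits
  H(C) = 2.3219 bits

Ranking: C > A > B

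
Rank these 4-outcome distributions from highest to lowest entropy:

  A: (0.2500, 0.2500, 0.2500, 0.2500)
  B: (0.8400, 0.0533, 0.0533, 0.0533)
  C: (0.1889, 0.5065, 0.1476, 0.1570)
A > C > B

Key insight: Entropy is maximized by uniform distributions and minimized by concentrated distributions.

- Uniform distributions have maximum entropy log₂(4) = 2.0000 bits
- The more "peaked" or concentrated a distribution, the lower its entropy

Entropies:
  H(A) = 2.0000 bits
  H(B) = 0.8879 bits
  H(C) = 1.7781 bits

Ranking: A > C > B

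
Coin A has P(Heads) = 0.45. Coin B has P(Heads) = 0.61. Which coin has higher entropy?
A

For binary distributions, entropy is maximized at p=0.5 and decreases as p moves toward 0 or 1.

H(A) = H(0.45) = 0.9928 bits
H(B) = H(0.61) = 0.9648 bits

Distribution A (p=0.45) is closer to uniform (p=0.5), so it has higher entropy.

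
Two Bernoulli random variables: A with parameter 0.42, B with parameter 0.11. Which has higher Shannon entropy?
A

For binary distributions, entropy is maximized at p=0.5 and decreases as p moves toward 0 or 1.

H(A) = H(0.42) = 0.9815 bits
H(B) = H(0.11) = 0.4999 bits

Distribution A (p=0.42) is closer to uniform (p=0.5), so it has higher entropy.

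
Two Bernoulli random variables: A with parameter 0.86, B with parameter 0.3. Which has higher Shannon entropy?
B

For binary distributions, entropy is maximized at p=0.5 and decreases as p moves toward 0 or 1.

H(A) = H(0.86) = 0.5842 bits
H(B) = H(0.3) = 0.8813 bits

Distribution B (p=0.3) is closer to uniform (p=0.5), so it has higher entropy.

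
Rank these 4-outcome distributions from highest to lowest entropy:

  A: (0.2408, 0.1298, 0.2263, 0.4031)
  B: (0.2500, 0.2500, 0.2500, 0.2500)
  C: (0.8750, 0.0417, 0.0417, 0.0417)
B > A > C

Key insight: Entropy is maximized by uniform distributions and minimized by concentrated distributions.

- Uniform distributions have maximum entropy log₂(4) = 2.0000 bits
- The more "peaked" or concentrated a distribution, the lower its entropy

Entropies:
  H(A) = 1.8905 bits
  H(B) = 2.0000 bits
  H(C) = 0.7417 bits

Ranking: B > A > C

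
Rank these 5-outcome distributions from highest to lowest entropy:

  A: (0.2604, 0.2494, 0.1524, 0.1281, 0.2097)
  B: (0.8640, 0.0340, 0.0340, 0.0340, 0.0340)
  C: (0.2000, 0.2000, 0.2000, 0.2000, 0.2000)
C > A > B

Key insight: Entropy is maximized by uniform distributions and minimized by concentrated distributions.

- Uniform distributions have maximum entropy log₂(5) = 2.3219 bits
- The more "peaked" or concentrated a distribution, the lower its entropy

Entropies:
  H(A) = 2.2711 bits
  H(B) = 0.8457 bits
  H(C) = 2.3219 bits

Ranking: C > A > B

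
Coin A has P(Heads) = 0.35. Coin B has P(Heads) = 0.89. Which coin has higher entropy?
A

For binary distributions, entropy is maximized at p=0.5 and decreases as p moves toward 0 or 1.

H(A) = H(0.35) = 0.9341 bits
H(B) = H(0.89) = 0.4999 bits

Distribution A (p=0.35) is closer to uniform (p=0.5), so it has higher entropy.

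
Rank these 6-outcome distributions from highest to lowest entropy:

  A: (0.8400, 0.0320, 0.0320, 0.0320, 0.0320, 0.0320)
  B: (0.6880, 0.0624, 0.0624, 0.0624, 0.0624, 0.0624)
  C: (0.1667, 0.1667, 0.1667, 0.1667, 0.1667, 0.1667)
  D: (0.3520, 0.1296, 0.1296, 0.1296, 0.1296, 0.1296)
C > D > B > A

Key insight: Entropy is maximized by uniform distributions and minimized by concentrated distributions.

Entropies:
  H(A) = 1.0058 bits
  H(B) = 1.6199 bits
  H(C) = 2.5850 bits
  H(D) = 2.4405 bits

Ranking: C > D > B > A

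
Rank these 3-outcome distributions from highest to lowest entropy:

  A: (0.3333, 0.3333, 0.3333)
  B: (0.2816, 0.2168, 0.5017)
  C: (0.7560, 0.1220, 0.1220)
A > B > C

Key insight: Entropy is maximized by uniform distributions and minimized by concentrated distributions.

- Uniform distributions have maximum entropy log₂(3) = 1.5850 bits
- The more "peaked" or concentrated a distribution, the lower its entropy

Entropies:
  H(A) = 1.5850 bits
  H(B) = 1.4922 bits
  H(C) = 1.0456 bits

Ranking: A > B > C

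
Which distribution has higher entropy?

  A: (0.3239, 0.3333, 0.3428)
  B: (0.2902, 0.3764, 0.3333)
A

Both distributions are close to uniform, making this a harder comparison.

H(A) = 1.5846 bits
H(B) = 1.5769 bits

The distribution closer to uniform has higher entropy.
Answer: A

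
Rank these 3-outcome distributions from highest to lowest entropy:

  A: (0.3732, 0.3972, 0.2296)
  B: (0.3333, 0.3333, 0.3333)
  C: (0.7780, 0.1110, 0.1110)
B > A > C

Key insight: Entropy is maximized by uniform distributions and minimized by concentrated distributions.

- Uniform distributions have maximum entropy log₂(3) = 1.5850 bits
- The more "peaked" or concentrated a distribution, the lower its entropy

Entropies:
  H(A) = 1.5472 bits
  H(B) = 1.5850 bits
  H(C) = 0.9858 bits

Ranking: B > A > C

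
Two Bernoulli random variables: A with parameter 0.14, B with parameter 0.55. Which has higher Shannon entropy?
B

For binary distributions, entropy is maximized at p=0.5 and decreases as p moves toward 0 or 1.

H(A) = H(0.14) = 0.5842 bits
H(B) = H(0.55) = 0.9928 bits

Distribution B (p=0.55) is closer to uniform (p=0.5), so it has higher entropy.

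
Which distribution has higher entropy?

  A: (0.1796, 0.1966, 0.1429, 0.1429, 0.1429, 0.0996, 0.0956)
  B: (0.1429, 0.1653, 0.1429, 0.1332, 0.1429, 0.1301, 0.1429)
B

Both distributions are close to uniform, making this a harder comparison.

H(A) = 2.7646 bits
H(B) = 2.8036 bits

The distribution closer to uniform has higher entropy.
Answer: B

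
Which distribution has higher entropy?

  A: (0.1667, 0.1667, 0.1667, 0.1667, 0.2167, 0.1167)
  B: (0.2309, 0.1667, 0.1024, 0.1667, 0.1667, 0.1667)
A

Both distributions are close to uniform, making this a harder comparison.

H(A) = 2.5630 bits
H(B) = 2.5483 bits

The distribution closer to uniform has higher entropy.
Answer: A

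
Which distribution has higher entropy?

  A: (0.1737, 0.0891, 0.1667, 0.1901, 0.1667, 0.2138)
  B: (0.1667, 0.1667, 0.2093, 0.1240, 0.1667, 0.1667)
B

Both distributions are close to uniform, making this a harder comparison.

H(A) = 2.5422 bits
H(B) = 2.5691 bits

The distribution closer to uniform has higher entropy.
Answer: B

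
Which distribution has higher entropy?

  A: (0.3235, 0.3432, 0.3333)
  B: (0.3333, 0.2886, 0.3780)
A

Both distributions are close to uniform, making this a harder comparison.

H(A) = 1.5845 bits
H(B) = 1.5763 bits

The distribution closer to uniform has higher entropy.
Answer: A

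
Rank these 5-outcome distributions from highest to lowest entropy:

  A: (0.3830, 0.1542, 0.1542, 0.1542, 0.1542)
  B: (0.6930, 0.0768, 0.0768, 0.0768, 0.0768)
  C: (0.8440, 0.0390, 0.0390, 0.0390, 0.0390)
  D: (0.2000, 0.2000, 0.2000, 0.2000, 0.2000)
D > A > B > C

Key insight: Entropy is maximized by uniform distributions and minimized by concentrated distributions.

Entropies:
  H(A) = 2.1941 bits
  H(B) = 1.5037 bits
  H(C) = 0.9367 bits
  H(D) = 2.3219 bits

Ranking: D > A > B > C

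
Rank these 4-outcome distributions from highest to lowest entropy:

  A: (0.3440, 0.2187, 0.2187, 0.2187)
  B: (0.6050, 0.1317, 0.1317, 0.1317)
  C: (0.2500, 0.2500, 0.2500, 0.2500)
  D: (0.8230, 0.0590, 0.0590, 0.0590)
C > A > B > D

Key insight: Entropy is maximized by uniform distributions and minimized by concentrated distributions.

Entropies:
  H(A) = 1.9683 bits
  H(B) = 1.5940 bits
  H(C) = 2.0000 bits
  H(D) = 0.9540 bits

Ranking: C > A > B > D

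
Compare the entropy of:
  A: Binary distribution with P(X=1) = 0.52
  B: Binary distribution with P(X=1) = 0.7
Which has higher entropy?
A

For binary distributions, entropy is maximized at p=0.5 and decreases as p moves toward 0 or 1.

H(A) = H(0.52) = 0.9988 bits
H(B) = H(0.7) = 0.8813 bits

Distribution A (p=0.52) is closer to uniform (p=0.5), so it has higher entropy.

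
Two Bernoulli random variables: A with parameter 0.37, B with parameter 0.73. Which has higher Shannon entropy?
A

For binary distributions, entropy is maximized at p=0.5 and decreases as p moves toward 0 or 1.

H(A) = H(0.37) = 0.9507 bits
H(B) = H(0.73) = 0.8415 bits

Distribution A (p=0.37) is closer to uniform (p=0.5), so it has higher entropy.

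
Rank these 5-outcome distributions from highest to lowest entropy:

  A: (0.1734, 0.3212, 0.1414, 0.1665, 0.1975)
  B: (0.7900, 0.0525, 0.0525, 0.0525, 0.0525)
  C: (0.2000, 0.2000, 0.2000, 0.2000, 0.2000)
C > A > B

Key insight: Entropy is maximized by uniform distributions and minimized by concentrated distributions.

- Uniform distributions have maximum entropy log₂(5) = 2.3219 bits
- The more "peaked" or concentrated a distribution, the lower its entropy

Entropies:
  H(A) = 2.2565 bits
  H(B) = 1.1615 bits
  H(C) = 2.3219 bits

Ranking: C > A > B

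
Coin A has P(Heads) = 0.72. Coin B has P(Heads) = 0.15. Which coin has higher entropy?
A

For binary distributions, entropy is maximized at p=0.5 and decreases as p moves toward 0 or 1.

H(A) = H(0.72) = 0.8555 bits
H(B) = H(0.15) = 0.6098 bits

Distribution A (p=0.72) is closer to uniform (p=0.5), so it has higher entropy.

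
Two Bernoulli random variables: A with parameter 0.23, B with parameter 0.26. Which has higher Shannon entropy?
B

For binary distributions, entropy is maximized at p=0.5 and decreases as p moves toward 0 or 1.

H(A) = H(0.23) = 0.7780 bits
H(B) = H(0.26) = 0.8267 bits

Distribution B (p=0.26) is closer to uniform (p=0.5), so it has higher entropy.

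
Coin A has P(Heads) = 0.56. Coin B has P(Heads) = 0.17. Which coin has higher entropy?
A

For binary distributions, entropy is maximized at p=0.5 and decreases as p moves toward 0 or 1.

H(A) = H(0.56) = 0.9896 bits
H(B) = H(0.17) = 0.6577 bits

Distribution A (p=0.56) is closer to uniform (p=0.5), so it has higher entropy.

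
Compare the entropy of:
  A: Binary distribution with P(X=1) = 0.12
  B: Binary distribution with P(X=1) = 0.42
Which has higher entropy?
B

For binary distributions, entropy is maximized at p=0.5 and decreases as p moves toward 0 or 1.

H(A) = H(0.12) = 0.5294 bits
H(B) = H(0.42) = 0.9815 bits

Distribution B (p=0.42) is closer to uniform (p=0.5), so it has higher entropy.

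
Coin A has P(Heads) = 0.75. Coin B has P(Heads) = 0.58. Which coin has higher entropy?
B

For binary distributions, entropy is maximized at p=0.5 and decreases as p moves toward 0 or 1.

H(A) = H(0.75) = 0.8113 bits
H(B) = H(0.58) = 0.9815 bits

Distribution B (p=0.58) is closer to uniform (p=0.5), so it has higher entropy.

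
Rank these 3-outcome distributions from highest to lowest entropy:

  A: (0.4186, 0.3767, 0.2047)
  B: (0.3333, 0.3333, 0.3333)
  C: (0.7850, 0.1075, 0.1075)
B > A > C

Key insight: Entropy is maximized by uniform distributions and minimized by concentrated distributions.

- Uniform distributions have maximum entropy log₂(3) = 1.5850 bits
- The more "peaked" or concentrated a distribution, the lower its entropy

Entropies:
  H(A) = 1.5249 bits
  H(B) = 1.5850 bits
  H(C) = 0.9659 bits

Ranking: B > A > C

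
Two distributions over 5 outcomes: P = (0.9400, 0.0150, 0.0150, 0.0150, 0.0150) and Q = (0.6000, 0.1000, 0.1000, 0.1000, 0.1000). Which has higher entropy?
Q

P is highly concentrated on one outcome (94%), making it nearly deterministic. Q spreads its mass more evenly (max 60%). The more spread-out distribution has higher entropy: H(P) ≈ 0.447 bits, H(Q) ≈ 1.771 bits.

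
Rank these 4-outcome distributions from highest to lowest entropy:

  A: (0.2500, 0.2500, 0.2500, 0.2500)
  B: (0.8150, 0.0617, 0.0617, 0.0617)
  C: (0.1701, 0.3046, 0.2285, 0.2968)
A > C > B

Key insight: Entropy is maximized by uniform distributions and minimized by concentrated distributions.

- Uniform distributions have maximum entropy log₂(4) = 2.0000 bits
- The more "peaked" or concentrated a distribution, the lower its entropy

Entropies:
  H(A) = 2.0000 bits
  H(B) = 0.9841 bits
  H(C) = 1.9638 bits

Ranking: A > C > B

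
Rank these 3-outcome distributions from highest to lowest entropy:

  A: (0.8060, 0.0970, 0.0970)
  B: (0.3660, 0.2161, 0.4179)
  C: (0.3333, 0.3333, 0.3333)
C > B > A

Key insight: Entropy is maximized by uniform distributions and minimized by concentrated distributions.

- Uniform distributions have maximum entropy log₂(3) = 1.5850 bits
- The more "peaked" or concentrated a distribution, the lower its entropy

Entropies:
  H(A) = 0.9038 bits
  H(B) = 1.5344 bits
  H(C) = 1.5850 bits

Ranking: C > B > A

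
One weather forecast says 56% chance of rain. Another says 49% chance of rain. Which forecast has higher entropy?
49% forecast

Treat each forecast as a Bernoulli distribution. Binary entropy is maximized at p=0.5 and falls off symmetrically toward 0 or 1. The 49% forecast is closer to 50%, so it is more uncertain. H(56%) ≈ 0.990 bits, H(49%) ≈ 1.000 bits.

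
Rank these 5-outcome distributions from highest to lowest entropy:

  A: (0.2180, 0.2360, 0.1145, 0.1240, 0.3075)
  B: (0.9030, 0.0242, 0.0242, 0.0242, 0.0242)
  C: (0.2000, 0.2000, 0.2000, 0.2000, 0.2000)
C > A > B

Key insight: Entropy is maximized by uniform distributions and minimized by concentrated distributions.

- Uniform distributions have maximum entropy log₂(5) = 2.3219 bits
- The more "peaked" or concentrated a distribution, the lower its entropy

Entropies:
  H(A) = 2.2254 bits
  H(B) = 0.6534 bits
  H(C) = 2.3219 bits

Ranking: C > A > B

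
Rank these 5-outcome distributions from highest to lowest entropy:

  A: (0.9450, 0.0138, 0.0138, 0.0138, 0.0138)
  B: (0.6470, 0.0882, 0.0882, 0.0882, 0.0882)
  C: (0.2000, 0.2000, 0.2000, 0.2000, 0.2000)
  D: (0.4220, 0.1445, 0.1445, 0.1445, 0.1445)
C > D > B > A

Key insight: Entropy is maximized by uniform distributions and minimized by concentrated distributions.

Entropies:
  H(A) = 0.4173 bits
  H(B) = 1.6427 bits
  H(C) = 2.3219 bits
  H(D) = 2.1384 bits

Ranking: C > D > B > A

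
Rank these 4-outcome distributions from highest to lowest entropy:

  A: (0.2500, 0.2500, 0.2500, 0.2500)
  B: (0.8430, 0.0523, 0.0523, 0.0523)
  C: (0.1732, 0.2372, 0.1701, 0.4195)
A > C > B

Key insight: Entropy is maximized by uniform distributions and minimized by concentrated distributions.

- Uniform distributions have maximum entropy log₂(4) = 2.0000 bits
- The more "peaked" or concentrated a distribution, the lower its entropy

Entropies:
  H(A) = 2.0000 bits
  H(B) = 0.8759 bits
  H(C) = 1.8909 bits

Ranking: A > C > B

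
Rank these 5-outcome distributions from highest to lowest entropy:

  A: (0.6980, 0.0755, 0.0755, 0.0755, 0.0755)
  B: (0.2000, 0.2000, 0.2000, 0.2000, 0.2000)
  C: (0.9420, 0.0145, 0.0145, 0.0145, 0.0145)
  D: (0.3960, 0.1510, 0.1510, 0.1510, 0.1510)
B > D > A > C

Key insight: Entropy is maximized by uniform distributions and minimized by concentrated distributions.

Entropies:
  H(A) = 1.4877 bits
  H(B) = 2.3219 bits
  H(C) = 0.4355 bits
  H(D) = 2.1766 bits

Ranking: B > D > A > C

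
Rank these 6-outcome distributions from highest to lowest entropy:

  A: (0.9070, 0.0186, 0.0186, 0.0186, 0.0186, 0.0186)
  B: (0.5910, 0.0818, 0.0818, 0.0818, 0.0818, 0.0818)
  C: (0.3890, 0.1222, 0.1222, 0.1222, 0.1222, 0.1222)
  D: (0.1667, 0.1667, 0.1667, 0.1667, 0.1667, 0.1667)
D > C > B > A

Key insight: Entropy is maximized by uniform distributions and minimized by concentrated distributions.

Entropies:
  H(A) = 0.6623 bits
  H(B) = 1.9256 bits
  H(C) = 2.3828 bits
  H(D) = 2.5850 bits

Ranking: D > C > B > A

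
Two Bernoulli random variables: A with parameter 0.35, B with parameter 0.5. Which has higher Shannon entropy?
B

For binary distributions, entropy is maximized at p=0.5 and decreases as p moves toward 0 or 1.

H(A) = H(0.35) = 0.9341 bits
H(B) = H(0.5) = 1.0000 bits

Distribution B (p=0.5) is closer to uniform (p=0.5), so it has higher entropy.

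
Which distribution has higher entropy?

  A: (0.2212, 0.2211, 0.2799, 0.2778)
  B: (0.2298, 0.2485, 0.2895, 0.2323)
B

Both distributions are close to uniform, making this a harder comparison.

H(A) = 1.9904 bits
H(B) = 1.9936 bits

The distribution closer to uniform has higher entropy.
Answer: B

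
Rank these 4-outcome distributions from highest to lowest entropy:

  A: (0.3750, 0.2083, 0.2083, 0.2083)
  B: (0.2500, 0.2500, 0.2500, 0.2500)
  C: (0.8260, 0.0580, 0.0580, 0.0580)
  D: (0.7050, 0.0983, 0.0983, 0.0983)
B > A > D > C

Key insight: Entropy is maximized by uniform distributions and minimized by concentrated distributions.

Entropies:
  H(A) = 1.9450 bits
  H(B) = 2.0000 bits
  H(C) = 0.9426 bits
  H(D) = 1.3427 bits

Ranking: B > A > D > C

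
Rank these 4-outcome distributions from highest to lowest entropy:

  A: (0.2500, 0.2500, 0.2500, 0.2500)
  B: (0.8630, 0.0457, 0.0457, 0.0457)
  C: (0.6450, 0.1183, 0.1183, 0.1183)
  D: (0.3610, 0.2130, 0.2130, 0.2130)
A > D > C > B

Key insight: Entropy is maximized by uniform distributions and minimized by concentrated distributions.

Entropies:
  H(A) = 2.0000 bits
  H(B) = 0.7935 bits
  H(C) = 1.5011 bits
  H(D) = 1.9563 bits

Ranking: A > D > C > B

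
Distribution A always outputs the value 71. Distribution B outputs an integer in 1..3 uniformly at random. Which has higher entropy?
B

A is deterministic, so H(A) = 0. B is uniform over 3 outcomes, so H(B) = log₂(3) = 1.585 bits. Any distribution with genuine randomness has higher entropy than a deterministic one.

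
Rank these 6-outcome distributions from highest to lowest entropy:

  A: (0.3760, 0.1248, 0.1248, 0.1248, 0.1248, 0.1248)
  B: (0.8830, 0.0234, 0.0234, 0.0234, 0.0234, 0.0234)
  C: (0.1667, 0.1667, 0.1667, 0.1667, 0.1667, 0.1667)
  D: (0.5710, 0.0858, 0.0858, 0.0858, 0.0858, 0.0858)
C > A > D > B

Key insight: Entropy is maximized by uniform distributions and minimized by concentrated distributions.

Entropies:
  H(A) = 2.4041 bits
  H(B) = 0.7923 bits
  H(C) = 2.5850 bits
  H(D) = 1.9815 bits

Ranking: C > A > D > B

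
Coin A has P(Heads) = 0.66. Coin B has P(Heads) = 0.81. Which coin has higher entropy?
A

For binary distributions, entropy is maximized at p=0.5 and decreases as p moves toward 0 or 1.

H(A) = H(0.66) = 0.9248 bits
H(B) = H(0.81) = 0.7015 bits

Distribution A (p=0.66) is closer to uniform (p=0.5), so it has higher entropy.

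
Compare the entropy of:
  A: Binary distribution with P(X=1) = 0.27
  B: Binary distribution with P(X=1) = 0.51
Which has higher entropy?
B

For binary distributions, entropy is maximized at p=0.5 and decreases as p moves toward 0 or 1.

H(A) = H(0.27) = 0.8415 bits
H(B) = H(0.51) = 0.9997 bits

Distribution B (p=0.51) is closer to uniform (p=0.5), so it has higher entropy.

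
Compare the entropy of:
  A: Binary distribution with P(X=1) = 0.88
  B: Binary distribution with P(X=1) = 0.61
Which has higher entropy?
B

For binary distributions, entropy is maximized at p=0.5 and decreases as p moves toward 0 or 1.

H(A) = H(0.88) = 0.5294 bits
H(B) = H(0.61) = 0.9648 bits

Distribution B (p=0.61) is closer to uniform (p=0.5), so it has higher entropy.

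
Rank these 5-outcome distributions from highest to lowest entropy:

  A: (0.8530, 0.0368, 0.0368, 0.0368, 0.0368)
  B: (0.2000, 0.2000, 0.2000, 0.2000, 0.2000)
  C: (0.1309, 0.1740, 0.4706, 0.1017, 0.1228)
B > C > A

Key insight: Entropy is maximized by uniform distributions and minimized by concentrated distributions.

- Uniform distributions have maximum entropy log₂(5) = 2.3219 bits
- The more "peaked" or concentrated a distribution, the lower its entropy

Entropies:
  H(A) = 0.8963 bits
  H(B) = 2.3219 bits
  H(C) = 2.0416 bits

Ranking: B > C > A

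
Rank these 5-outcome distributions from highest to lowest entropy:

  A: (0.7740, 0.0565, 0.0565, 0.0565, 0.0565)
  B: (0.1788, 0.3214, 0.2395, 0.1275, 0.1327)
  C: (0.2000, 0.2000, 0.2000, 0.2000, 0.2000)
C > B > A

Key insight: Entropy is maximized by uniform distributions and minimized by concentrated distributions.

- Uniform distributions have maximum entropy log₂(5) = 2.3219 bits
- The more "peaked" or concentrated a distribution, the lower its entropy

Entropies:
  H(A) = 1.2230 bits
  H(B) = 2.2298 bits
  H(C) = 2.3219 bits

Ranking: C > B > A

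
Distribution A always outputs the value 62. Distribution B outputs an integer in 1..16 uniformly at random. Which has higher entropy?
B

A is deterministic, so H(A) = 0. B is uniform over 16 outcomes, so H(B) = log₂(16) = 4.000 bits. Any distribution with genuine randomness has higher entropy than a deterministic one.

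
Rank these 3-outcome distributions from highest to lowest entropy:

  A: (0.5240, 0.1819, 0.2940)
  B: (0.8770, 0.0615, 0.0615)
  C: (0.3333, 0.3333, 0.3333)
C > A > B

Key insight: Entropy is maximized by uniform distributions and minimized by concentrated distributions.

- Uniform distributions have maximum entropy log₂(3) = 1.5850 bits
- The more "peaked" or concentrated a distribution, the lower its entropy

Entropies:
  H(A) = 1.4551 bits
  H(B) = 0.6609 bits
  H(C) = 1.5850 bits

Ranking: C > A > B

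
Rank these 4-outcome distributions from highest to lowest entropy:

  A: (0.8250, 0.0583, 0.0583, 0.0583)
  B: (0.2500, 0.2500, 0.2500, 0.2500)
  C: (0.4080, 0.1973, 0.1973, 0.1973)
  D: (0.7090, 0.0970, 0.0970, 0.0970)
B > C > D > A

Key insight: Entropy is maximized by uniform distributions and minimized by concentrated distributions.

Entropies:
  H(A) = 0.9464 bits
  H(B) = 2.0000 bits
  H(C) = 1.9137 bits
  H(D) = 1.3312 bits

Ranking: B > C > D > A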